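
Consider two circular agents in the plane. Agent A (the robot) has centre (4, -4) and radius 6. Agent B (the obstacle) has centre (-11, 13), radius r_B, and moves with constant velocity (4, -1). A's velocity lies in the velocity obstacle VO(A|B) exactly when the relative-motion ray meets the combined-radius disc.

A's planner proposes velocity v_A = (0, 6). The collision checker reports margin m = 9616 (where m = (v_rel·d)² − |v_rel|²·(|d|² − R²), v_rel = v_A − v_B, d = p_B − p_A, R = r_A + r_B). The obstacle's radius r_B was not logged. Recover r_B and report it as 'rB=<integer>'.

m = 9616
d = (-15, 17);  v_rel = (-4, 7),  |v_rel|² = 65
v_rel×d = (-4)·(17) − (7)·(-15) = 37
since m = R²·65 − 37²:  R² = (1369 + 9616) / 65 = 169
R = √169 = 13  ⇒  r_B = 13 − 6 = 7

rB=7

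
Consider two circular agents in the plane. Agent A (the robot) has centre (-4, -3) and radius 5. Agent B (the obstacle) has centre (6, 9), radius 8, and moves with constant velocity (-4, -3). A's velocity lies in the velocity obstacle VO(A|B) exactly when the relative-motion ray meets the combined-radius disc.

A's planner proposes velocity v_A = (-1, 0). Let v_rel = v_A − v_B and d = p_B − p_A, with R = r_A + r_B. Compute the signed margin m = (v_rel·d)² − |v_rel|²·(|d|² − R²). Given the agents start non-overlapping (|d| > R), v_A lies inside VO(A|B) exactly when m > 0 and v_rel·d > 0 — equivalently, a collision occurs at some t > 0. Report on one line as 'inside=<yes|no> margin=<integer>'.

d = (10, 12),  |d|² = 244;  R = 5+8 = 13,  c = 244−13² = 75
v_rel = (3, 3),  |v_rel|² = 18;  v_rel·d = (3)·(10) + (3)·(12) = 66
18·t² − 132·t + 75 = 0  ⇒  m = 66² − 18·75 = 3006
m = 3006 > 0,  v_rel·d = 66 > 0  ⇒  inside

inside=yes margin=3006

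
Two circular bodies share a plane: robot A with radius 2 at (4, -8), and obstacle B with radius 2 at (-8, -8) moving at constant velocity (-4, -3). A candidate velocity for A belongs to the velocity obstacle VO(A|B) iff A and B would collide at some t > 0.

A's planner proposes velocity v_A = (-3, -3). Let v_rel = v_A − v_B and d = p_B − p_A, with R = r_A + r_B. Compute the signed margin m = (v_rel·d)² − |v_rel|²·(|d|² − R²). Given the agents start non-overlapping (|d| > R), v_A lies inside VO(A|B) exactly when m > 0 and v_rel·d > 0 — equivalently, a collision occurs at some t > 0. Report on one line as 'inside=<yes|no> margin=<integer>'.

d = (-12, 0),  |d|² = 144;  R = 2+2 = 4,  c = 144−4² = 128
v_rel = (1, 0),  |v_rel|² = 1;  v_rel·d = (1)·(-12) + (0)·(0) = -12
1·t² + 24·t + 128 = 0  ⇒  m = (-12)² − 1·128 = 16
m = 16 > 0,  v_rel·d = -12 < 0  ⇒  outside

inside=no margin=16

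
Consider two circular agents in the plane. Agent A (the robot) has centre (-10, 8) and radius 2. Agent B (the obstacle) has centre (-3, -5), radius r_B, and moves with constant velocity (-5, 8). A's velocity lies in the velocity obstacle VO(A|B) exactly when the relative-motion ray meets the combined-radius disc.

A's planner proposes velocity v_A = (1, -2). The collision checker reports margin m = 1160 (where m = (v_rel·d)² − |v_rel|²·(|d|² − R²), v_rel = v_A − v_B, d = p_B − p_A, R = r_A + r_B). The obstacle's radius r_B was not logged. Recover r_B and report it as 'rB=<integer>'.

m = 1160
d = (7, -13);  v_rel = (6, -10),  |v_rel|² = 136
v_rel×d = (6)·(-13) − (-10)·(7) = -8
since m = R²·136 − (-8)²:  R² = (64 + 1160) / 136 = 9
R = √9 = 3  ⇒  r_B = 3 − 2 = 1

rB=1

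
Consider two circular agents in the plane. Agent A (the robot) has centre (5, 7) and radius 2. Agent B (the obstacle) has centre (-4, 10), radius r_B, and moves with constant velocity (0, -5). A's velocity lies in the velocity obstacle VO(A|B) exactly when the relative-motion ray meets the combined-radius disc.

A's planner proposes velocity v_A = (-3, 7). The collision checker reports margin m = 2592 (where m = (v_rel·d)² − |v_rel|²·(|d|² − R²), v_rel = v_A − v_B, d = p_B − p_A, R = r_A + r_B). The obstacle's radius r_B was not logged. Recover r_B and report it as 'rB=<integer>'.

m = 2592
d = (-9, 3);  v_rel = (-3, 12),  |v_rel|² = 153
v_rel×d = (-3)·(3) − (12)·(-9) = 99
since m = R²·153 − 99²:  R² = (9801 + 2592) / 153 = 81
R = √81 = 9  ⇒  r_B = 9 − 2 = 7

rB=7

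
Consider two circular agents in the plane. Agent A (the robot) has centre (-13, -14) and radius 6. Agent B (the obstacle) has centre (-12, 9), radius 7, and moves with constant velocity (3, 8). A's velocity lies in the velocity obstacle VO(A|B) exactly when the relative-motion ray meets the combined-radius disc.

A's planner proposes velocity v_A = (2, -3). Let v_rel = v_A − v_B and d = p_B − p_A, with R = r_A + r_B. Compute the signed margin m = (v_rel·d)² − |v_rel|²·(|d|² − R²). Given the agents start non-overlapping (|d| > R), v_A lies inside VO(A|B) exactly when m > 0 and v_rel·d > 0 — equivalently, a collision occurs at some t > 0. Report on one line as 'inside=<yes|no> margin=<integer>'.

d = (1, 23),  |d|² = 530;  R = 6+7 = 13,  c = 530−13² = 361
v_rel = (-1, -11),  |v_rel|² = 122;  v_rel·d = (-1)·(1) + (-11)·(23) = -254
122·t² + 508·t + 361 = 0  ⇒  m = (-254)² − 122·361 = 20474
m = 20474 > 0,  v_rel·d = -254 < 0  ⇒  outside

inside=no margin=20474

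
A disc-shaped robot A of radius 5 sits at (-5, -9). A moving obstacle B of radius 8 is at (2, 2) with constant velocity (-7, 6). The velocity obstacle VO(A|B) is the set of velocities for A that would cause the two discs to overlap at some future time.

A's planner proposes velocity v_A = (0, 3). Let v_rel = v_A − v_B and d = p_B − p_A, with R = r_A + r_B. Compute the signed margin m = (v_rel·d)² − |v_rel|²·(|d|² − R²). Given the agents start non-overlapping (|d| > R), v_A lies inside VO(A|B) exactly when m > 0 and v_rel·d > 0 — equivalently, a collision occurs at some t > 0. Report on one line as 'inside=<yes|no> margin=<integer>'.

d = (7, 11),  |d|² = 170;  R = 5+8 = 13,  c = 170−13² = 1
v_rel = (7, -3),  |v_rel|² = 58;  v_rel·d = (7)·(7) + (-3)·(11) = 16
58·t² − 32·t + 1 = 0  ⇒  m = 16² − 58·1 = 198
m = 198 > 0,  v_rel·d = 16 > 0  ⇒  inside

inside=yes margin=198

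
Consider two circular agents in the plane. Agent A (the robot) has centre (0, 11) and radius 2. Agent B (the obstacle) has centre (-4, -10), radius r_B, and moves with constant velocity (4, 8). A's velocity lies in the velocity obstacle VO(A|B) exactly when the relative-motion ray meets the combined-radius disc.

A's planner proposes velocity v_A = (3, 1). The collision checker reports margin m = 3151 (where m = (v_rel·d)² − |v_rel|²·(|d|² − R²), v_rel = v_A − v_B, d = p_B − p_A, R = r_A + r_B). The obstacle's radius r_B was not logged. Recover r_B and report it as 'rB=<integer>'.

m = 3151
d = (-4, -21);  v_rel = (-1, -7),  |v_rel|² = 50
v_rel×d = (-1)·(-21) − (-7)·(-4) = -7
since m = R²·50 − (-7)²:  R² = (49 + 3151) / 50 = 64
R = √64 = 8  ⇒  r_B = 8 − 2 = 6

rB=6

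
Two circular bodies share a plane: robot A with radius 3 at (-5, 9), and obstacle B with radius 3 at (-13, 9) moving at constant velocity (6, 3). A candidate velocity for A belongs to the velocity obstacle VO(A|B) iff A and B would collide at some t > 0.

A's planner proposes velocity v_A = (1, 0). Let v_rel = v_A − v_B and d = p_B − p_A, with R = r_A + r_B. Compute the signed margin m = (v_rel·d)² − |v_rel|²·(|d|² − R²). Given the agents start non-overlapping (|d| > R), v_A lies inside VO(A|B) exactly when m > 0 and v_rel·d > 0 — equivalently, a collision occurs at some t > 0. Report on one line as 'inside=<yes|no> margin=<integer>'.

d = (-8, 0),  |d|² = 64;  R = 3+3 = 6,  c = 64−6² = 28
v_rel = (-5, -3),  |v_rel|² = 34;  v_rel·d = (-5)·(-8) + (-3)·(0) = 40
34·t² − 80·t + 28 = 0  ⇒  m = 40² − 34·28 = 648
m = 648 > 0,  v_rel·d = 40 > 0  ⇒  inside

inside=yes margin=648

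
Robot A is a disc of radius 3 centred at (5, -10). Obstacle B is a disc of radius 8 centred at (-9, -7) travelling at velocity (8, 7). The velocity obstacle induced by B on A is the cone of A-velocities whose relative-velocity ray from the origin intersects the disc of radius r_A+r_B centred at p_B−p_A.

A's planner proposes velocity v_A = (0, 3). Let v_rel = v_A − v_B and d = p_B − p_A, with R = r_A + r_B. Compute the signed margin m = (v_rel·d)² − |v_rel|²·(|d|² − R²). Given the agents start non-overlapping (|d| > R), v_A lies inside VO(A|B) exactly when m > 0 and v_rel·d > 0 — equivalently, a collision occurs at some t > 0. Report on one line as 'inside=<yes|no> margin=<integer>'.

d = (-14, 3),  |d|² = 205;  R = 3+8 = 11,  c = 205−11² = 84
v_rel = (-8, -4),  |v_rel|² = 80;  v_rel·d = (-8)·(-14) + (-4)·(3) = 100
80·t² − 200·t + 84 = 0  ⇒  m = 100² − 80·84 = 3280
m = 3280 > 0,  v_rel·d = 100 > 0  ⇒  inside

inside=yes margin=3280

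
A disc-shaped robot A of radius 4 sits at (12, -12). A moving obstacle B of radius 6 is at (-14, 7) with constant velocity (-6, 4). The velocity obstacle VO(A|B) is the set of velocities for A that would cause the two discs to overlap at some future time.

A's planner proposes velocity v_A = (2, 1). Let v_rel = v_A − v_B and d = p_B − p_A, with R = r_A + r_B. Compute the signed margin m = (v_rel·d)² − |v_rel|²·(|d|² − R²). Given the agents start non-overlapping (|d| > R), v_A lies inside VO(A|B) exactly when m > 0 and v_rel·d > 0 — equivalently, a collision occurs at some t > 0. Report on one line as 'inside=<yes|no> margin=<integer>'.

d = (-26, 19),  |d|² = 1037;  R = 4+6 = 10,  c = 1037−10² = 937
v_rel = (8, -3),  |v_rel|² = 73;  v_rel·d = (8)·(-26) + (-3)·(19) = -265
73·t² + 530·t + 937 = 0  ⇒  m = (-265)² − 73·937 = 1824
m = 1824 > 0,  v_rel·d = -265 < 0  ⇒  outside

inside=no margin=1824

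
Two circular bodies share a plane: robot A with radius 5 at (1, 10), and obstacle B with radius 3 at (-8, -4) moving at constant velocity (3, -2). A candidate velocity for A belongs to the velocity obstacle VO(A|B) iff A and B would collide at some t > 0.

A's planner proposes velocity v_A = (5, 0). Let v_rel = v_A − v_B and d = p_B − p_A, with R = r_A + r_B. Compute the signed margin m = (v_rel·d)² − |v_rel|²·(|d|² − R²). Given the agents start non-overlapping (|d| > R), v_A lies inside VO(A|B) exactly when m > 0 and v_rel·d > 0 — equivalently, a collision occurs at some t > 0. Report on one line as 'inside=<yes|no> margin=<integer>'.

d = (-9, -14),  |d|² = 277;  R = 5+3 = 8,  c = 277−8² = 213
v_rel = (2, 2),  |v_rel|² = 8;  v_rel·d = (2)·(-9) + (2)·(-14) = -46
8·t² + 92·t + 213 = 0  ⇒  m = (-46)² − 8·213 = 412
m = 412 > 0,  v_rel·d = -46 < 0  ⇒  outside

inside=no margin=412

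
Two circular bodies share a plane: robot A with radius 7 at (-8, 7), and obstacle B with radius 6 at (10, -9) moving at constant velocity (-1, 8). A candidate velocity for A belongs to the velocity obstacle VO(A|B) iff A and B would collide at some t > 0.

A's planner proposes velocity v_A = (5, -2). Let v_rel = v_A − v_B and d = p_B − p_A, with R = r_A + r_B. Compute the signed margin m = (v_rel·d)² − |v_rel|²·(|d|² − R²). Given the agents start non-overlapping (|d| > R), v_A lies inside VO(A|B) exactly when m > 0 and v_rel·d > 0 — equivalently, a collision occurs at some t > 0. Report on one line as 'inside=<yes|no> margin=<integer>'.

d = (18, -16),  |d|² = 580;  R = 7+6 = 13,  c = 580−13² = 411
v_rel = (6, -10),  |v_rel|² = 136;  v_rel·d = (6)·(18) + (-10)·(-16) = 268
136·t² − 536·t + 411 = 0  ⇒  m = 268² − 136·411 = 15928
m = 15928 > 0,  v_rel·d = 268 > 0  ⇒  inside

inside=yes margin=15928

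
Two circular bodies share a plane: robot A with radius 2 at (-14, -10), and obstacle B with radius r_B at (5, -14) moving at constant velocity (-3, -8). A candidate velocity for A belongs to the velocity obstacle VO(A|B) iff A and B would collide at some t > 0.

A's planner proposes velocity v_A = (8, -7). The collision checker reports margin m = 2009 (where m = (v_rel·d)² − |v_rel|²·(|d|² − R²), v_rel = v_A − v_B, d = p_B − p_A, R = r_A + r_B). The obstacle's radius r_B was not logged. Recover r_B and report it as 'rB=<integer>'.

m = 2009
d = (19, -4);  v_rel = (11, 1),  |v_rel|² = 122
v_rel×d = (11)·(-4) − (1)·(19) = -63
since m = R²·122 − (-63)²:  R² = (3969 + 2009) / 122 = 49
R = √49 = 7  ⇒  r_B = 7 − 2 = 5

rB=5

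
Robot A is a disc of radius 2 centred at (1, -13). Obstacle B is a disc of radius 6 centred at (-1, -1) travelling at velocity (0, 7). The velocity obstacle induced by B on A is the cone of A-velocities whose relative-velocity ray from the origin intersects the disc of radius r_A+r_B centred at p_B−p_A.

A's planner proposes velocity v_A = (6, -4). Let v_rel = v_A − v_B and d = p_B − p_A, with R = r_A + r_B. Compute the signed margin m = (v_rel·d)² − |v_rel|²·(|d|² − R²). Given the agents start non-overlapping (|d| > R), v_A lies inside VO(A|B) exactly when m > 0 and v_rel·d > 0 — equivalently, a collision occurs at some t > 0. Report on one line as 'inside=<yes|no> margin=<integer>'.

d = (-2, 12),  |d|² = 148;  R = 2+6 = 8,  c = 148−8² = 84
v_rel = (6, -11),  |v_rel|² = 157;  v_rel·d = (6)·(-2) + (-11)·(12) = -144
157·t² + 288·t + 84 = 0  ⇒  m = (-144)² − 157·84 = 7548
m = 7548 > 0,  v_rel·d = -144 < 0  ⇒  outside

inside=no margin=7548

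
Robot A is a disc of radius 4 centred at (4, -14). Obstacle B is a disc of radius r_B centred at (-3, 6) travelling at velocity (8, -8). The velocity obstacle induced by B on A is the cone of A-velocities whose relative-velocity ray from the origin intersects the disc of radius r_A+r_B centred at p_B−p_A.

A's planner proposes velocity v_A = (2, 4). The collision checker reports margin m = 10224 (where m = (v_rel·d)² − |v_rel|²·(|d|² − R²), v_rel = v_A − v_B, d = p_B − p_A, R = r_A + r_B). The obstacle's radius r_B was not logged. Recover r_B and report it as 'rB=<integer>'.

m = 10224
d = (-7, 20);  v_rel = (-6, 12),  |v_rel|² = 180
v_rel×d = (-6)·(20) − (12)·(-7) = -36
since m = R²·180 − (-36)²:  R² = (1296 + 10224) / 180 = 64
R = √64 = 8  ⇒  r_B = 8 − 4 = 4

rB=4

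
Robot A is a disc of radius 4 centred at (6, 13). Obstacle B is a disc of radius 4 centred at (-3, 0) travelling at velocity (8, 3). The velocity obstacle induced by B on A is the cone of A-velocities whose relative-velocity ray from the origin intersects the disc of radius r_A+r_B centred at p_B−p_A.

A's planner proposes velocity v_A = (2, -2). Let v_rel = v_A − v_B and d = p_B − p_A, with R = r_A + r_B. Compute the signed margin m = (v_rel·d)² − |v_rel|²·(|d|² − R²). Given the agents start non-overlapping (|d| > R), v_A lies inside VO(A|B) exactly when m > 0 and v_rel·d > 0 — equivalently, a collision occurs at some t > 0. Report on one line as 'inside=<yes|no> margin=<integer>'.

d = (-9, -13),  |d|² = 250;  R = 4+4 = 8,  c = 250−8² = 186
v_rel = (-6, -5),  |v_rel|² = 61;  v_rel·d = (-6)·(-9) + (-5)·(-13) = 119
61·t² − 238·t + 186 = 0  ⇒  m = 119² − 61·186 = 2815
m = 2815 > 0,  v_rel·d = 119 > 0  ⇒  inside

inside=yes margin=2815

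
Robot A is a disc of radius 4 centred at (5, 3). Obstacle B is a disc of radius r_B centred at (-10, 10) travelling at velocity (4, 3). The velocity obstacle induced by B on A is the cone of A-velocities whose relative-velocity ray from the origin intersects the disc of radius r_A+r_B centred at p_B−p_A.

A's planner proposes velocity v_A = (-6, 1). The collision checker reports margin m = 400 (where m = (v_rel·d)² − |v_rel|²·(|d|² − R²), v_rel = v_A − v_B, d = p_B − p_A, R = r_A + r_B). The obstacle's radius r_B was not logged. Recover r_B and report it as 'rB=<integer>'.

m = 400
d = (-15, 7);  v_rel = (-10, -2),  |v_rel|² = 104
v_rel×d = (-10)·(7) − (-2)·(-15) = -100
since m = R²·104 − (-100)²:  R² = (10000 + 400) / 104 = 100
R = √100 = 10  ⇒  r_B = 10 − 4 = 6

rB=6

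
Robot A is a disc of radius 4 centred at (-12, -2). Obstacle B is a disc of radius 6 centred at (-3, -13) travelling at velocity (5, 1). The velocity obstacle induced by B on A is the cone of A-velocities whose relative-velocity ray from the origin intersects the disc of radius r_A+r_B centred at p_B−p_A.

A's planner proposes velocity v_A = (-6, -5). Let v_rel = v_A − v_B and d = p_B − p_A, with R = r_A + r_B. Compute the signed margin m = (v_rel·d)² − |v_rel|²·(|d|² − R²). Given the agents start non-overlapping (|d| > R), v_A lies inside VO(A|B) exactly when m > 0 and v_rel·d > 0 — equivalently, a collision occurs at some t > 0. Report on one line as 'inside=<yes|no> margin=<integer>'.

d = (9, -11),  |d|² = 202;  R = 4+6 = 10,  c = 202−10² = 102
v_rel = (-11, -6),  |v_rel|² = 157;  v_rel·d = (-11)·(9) + (-6)·(-11) = -33
157·t² + 66·t + 102 = 0  ⇒  m = (-33)² − 157·102 = -14925
m = -14925 < 0,  v_rel·d = -33 < 0  ⇒  outside

inside=no margin=-14925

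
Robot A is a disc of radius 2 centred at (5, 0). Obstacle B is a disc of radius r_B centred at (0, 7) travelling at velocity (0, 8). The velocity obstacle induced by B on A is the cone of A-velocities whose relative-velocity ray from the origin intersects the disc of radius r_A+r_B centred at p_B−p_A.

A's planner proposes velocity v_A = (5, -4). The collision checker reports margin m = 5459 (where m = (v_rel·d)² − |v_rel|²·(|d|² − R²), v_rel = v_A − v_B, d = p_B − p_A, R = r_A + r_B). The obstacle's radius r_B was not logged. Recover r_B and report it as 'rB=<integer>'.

m = 5459
d = (-5, 7);  v_rel = (5, -12),  |v_rel|² = 169
v_rel×d = (5)·(7) − (-12)·(-5) = -25
since m = R²·169 − (-25)²:  R² = (625 + 5459) / 169 = 36
R = √36 = 6  ⇒  r_B = 6 − 2 = 4

rB=4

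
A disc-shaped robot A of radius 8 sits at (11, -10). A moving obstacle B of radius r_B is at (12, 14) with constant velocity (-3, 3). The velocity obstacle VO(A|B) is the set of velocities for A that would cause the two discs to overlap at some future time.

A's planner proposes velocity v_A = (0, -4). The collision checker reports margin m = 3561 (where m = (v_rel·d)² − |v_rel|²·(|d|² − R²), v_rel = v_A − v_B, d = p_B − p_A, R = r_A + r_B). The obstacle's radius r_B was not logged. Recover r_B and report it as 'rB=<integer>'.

m = 3561
d = (1, 24);  v_rel = (3, -7),  |v_rel|² = 58
v_rel×d = (3)·(24) − (-7)·(1) = 79
since m = R²·58 − 79²:  R² = (6241 + 3561) / 58 = 169
R = √169 = 13  ⇒  r_B = 13 − 8 = 5

rB=5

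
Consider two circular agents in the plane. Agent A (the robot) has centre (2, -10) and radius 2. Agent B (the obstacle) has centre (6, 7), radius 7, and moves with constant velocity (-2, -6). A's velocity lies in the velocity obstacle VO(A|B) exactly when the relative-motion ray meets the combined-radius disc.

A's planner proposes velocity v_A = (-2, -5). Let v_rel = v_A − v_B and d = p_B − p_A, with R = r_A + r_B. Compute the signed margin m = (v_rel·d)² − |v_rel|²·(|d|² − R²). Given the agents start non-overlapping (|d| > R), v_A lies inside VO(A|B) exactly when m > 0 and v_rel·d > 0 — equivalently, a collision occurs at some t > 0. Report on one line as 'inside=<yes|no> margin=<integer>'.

d = (4, 17),  |d|² = 305;  R = 2+7 = 9,  c = 305−9² = 224
v_rel = (0, 1),  |v_rel|² = 1;  v_rel·d = (0)·(4) + (1)·(17) = 17
1·t² − 34·t + 224 = 0  ⇒  m = 17² − 1·224 = 65
m = 65 > 0,  v_rel·d = 17 > 0  ⇒  inside

inside=yes margin=65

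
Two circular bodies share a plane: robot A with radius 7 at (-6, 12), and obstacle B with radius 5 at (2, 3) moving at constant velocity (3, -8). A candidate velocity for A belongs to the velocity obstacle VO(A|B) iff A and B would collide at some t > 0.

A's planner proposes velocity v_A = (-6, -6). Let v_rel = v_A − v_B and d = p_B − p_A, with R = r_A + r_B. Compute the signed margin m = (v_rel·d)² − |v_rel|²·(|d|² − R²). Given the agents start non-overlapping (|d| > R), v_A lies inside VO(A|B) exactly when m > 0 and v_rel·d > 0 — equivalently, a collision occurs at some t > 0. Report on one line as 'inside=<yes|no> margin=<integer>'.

d = (8, -9),  |d|² = 145;  R = 7+5 = 12,  c = 145−12² = 1
v_rel = (-9, 2),  |v_rel|² = 85;  v_rel·d = (-9)·(8) + (2)·(-9) = -90
85·t² + 180·t + 1 = 0  ⇒  m = (-90)² − 85·1 = 8015
m = 8015 > 0,  v_rel·d = -90 < 0  ⇒  outside

inside=no margin=8015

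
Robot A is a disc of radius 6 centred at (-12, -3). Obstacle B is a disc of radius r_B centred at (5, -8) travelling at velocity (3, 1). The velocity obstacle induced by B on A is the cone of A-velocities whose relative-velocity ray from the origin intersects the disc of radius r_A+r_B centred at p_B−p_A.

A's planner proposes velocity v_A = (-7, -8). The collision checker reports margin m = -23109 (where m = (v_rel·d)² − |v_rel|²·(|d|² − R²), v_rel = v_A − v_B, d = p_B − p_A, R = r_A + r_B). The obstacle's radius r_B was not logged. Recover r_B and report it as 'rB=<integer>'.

m = -23109
d = (17, -5);  v_rel = (-10, -9),  |v_rel|² = 181
v_rel×d = (-10)·(-5) − (-9)·(17) = 203
since m = R²·181 − 203²:  R² = (41209 + -23109) / 181 = 100
R = √100 = 10  ⇒  r_B = 10 − 6 = 4

rB=4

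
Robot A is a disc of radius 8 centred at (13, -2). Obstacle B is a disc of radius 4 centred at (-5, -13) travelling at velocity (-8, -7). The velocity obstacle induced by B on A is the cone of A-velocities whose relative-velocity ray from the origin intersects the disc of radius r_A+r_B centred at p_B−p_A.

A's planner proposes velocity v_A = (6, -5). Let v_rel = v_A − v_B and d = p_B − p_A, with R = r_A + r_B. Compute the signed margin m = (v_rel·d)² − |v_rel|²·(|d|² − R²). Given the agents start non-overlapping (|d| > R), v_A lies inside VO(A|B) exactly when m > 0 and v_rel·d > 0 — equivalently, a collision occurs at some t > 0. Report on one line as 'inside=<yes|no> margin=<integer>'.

d = (-18, -11),  |d|² = 445;  R = 8+4 = 12,  c = 445−12² = 301
v_rel = (14, 2),  |v_rel|² = 200;  v_rel·d = (14)·(-18) + (2)·(-11) = -274
200·t² + 548·t + 301 = 0  ⇒  m = (-274)² − 200·301 = 14876
m = 14876 > 0,  v_rel·d = -274 < 0  ⇒  outside

inside=no margin=14876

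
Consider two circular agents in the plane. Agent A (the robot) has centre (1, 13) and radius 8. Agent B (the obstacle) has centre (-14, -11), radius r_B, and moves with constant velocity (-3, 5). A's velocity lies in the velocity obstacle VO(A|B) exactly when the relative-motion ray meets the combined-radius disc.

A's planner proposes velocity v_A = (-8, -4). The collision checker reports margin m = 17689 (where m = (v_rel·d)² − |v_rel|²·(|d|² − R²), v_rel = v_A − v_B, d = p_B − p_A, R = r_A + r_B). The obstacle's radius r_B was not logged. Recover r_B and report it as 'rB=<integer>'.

m = 17689
d = (-15, -24);  v_rel = (-5, -9),  |v_rel|² = 106
v_rel×d = (-5)·(-24) − (-9)·(-15) = -15
since m = R²·106 − (-15)²:  R² = (225 + 17689) / 106 = 169
R = √169 = 13  ⇒  r_B = 13 − 8 = 5

rB=5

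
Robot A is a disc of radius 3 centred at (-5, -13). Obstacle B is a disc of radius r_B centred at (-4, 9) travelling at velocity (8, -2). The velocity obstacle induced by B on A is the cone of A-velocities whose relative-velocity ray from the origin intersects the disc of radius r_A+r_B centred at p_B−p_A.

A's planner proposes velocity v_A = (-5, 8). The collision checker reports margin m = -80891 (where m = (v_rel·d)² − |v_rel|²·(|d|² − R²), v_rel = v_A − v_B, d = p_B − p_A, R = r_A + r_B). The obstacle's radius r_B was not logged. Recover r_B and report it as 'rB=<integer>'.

m = -80891
d = (1, 22);  v_rel = (-13, 10),  |v_rel|² = 269
v_rel×d = (-13)·(22) − (10)·(1) = -296
since m = R²·269 − (-296)²:  R² = (87616 + -80891) / 269 = 25
R = √25 = 5  ⇒  r_B = 5 − 3 = 2

rB=2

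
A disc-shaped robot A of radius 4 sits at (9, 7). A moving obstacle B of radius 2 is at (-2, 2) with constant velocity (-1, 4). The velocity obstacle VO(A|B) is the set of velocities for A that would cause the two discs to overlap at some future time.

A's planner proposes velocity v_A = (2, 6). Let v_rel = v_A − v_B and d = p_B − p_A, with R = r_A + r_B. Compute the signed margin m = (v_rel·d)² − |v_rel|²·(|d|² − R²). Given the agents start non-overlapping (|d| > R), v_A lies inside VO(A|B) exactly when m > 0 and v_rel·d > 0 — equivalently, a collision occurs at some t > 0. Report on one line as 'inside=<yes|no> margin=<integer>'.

d = (-11, -5),  |d|² = 146;  R = 4+2 = 6,  c = 146−6² = 110
v_rel = (3, 2),  |v_rel|² = 13;  v_rel·d = (3)·(-11) + (2)·(-5) = -43
13·t² + 86·t + 110 = 0  ⇒  m = (-43)² − 13·110 = 419
m = 419 > 0,  v_rel·d = -43 < 0  ⇒  outside

inside=no margin=419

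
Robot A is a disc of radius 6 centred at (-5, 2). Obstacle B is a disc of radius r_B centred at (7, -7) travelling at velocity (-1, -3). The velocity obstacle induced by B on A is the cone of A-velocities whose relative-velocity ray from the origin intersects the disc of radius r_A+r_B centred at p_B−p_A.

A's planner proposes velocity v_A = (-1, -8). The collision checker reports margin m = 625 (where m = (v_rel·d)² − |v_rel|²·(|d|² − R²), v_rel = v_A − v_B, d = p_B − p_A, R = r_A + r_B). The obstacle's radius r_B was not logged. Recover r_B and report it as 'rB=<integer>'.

m = 625
d = (12, -9);  v_rel = (0, -5),  |v_rel|² = 25
v_rel×d = (0)·(-9) − (-5)·(12) = 60
since m = R²·25 − 60²:  R² = (3600 + 625) / 25 = 169
R = √169 = 13  ⇒  r_B = 13 − 6 = 7

rB=7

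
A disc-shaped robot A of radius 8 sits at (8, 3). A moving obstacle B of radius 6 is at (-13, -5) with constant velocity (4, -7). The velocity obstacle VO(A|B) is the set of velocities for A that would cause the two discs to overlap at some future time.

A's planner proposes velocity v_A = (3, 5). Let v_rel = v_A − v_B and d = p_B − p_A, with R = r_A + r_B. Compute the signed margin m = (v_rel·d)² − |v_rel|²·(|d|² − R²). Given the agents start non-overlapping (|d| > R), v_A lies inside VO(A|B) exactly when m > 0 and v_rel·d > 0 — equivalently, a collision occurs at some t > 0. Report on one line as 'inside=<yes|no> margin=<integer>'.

d = (-21, -8),  |d|² = 505;  R = 8+6 = 14,  c = 505−14² = 309
v_rel = (-1, 12),  |v_rel|² = 145;  v_rel·d = (-1)·(-21) + (12)·(-8) = -75
145·t² + 150·t + 309 = 0  ⇒  m = (-75)² − 145·309 = -39180
m = -39180 < 0,  v_rel·d = -75 < 0  ⇒  outside

inside=no margin=-39180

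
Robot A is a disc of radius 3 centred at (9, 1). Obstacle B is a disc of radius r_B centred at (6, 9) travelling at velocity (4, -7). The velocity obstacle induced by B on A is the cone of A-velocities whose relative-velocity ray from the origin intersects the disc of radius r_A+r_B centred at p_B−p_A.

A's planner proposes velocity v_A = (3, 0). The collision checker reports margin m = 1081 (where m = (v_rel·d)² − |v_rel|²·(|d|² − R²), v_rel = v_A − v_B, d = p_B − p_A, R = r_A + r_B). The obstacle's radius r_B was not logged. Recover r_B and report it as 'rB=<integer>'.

m = 1081
d = (-3, 8);  v_rel = (-1, 7),  |v_rel|² = 50
v_rel×d = (-1)·(8) − (7)·(-3) = 13
since m = R²·50 − 13²:  R² = (169 + 1081) / 50 = 25
R = √25 = 5  ⇒  r_B = 5 − 3 = 2

rB=2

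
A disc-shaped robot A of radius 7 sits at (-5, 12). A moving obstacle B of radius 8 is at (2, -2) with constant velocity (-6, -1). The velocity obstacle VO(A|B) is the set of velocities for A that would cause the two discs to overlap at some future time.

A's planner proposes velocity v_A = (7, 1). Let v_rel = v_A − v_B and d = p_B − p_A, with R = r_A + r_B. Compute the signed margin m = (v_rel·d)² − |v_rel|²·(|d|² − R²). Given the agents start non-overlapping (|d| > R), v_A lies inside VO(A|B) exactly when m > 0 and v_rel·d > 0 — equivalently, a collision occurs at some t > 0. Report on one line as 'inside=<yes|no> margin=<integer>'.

d = (7, -14),  |d|² = 245;  R = 7+8 = 15,  c = 245−15² = 20
v_rel = (13, 2),  |v_rel|² = 173;  v_rel·d = (13)·(7) + (2)·(-14) = 63
173·t² − 126·t + 20 = 0  ⇒  m = 63² − 173·20 = 509
m = 509 > 0,  v_rel·d = 63 > 0  ⇒  inside

inside=yes margin=509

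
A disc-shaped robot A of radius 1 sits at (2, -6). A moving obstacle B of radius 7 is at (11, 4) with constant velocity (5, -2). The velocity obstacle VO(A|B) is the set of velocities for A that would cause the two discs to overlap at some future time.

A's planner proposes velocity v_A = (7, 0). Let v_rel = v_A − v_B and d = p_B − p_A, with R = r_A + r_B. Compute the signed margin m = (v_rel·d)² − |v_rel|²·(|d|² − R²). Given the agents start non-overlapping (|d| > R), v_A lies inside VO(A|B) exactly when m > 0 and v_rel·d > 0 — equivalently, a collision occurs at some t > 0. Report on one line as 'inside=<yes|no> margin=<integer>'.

d = (9, 10),  |d|² = 181;  R = 1+7 = 8,  c = 181−8² = 117
v_rel = (2, 2),  |v_rel|² = 8;  v_rel·d = (2)·(9) + (2)·(10) = 38
8·t² − 76·t + 117 = 0  ⇒  m = 38² − 8·117 = 508
m = 508 > 0,  v_rel·d = 38 > 0  ⇒  inside

inside=yes margin=508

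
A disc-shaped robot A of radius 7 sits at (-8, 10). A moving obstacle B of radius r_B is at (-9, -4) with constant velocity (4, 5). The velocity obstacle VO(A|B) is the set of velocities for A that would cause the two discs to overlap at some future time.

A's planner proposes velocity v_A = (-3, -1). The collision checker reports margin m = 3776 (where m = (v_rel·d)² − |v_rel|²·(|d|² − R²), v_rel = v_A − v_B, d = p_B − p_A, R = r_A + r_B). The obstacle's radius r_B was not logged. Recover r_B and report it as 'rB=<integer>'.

m = 3776
d = (-1, -14);  v_rel = (-7, -6),  |v_rel|² = 85
v_rel×d = (-7)·(-14) − (-6)·(-1) = 92
since m = R²·85 − 92²:  R² = (8464 + 3776) / 85 = 144
R = √144 = 12  ⇒  r_B = 12 − 7 = 5

rB=5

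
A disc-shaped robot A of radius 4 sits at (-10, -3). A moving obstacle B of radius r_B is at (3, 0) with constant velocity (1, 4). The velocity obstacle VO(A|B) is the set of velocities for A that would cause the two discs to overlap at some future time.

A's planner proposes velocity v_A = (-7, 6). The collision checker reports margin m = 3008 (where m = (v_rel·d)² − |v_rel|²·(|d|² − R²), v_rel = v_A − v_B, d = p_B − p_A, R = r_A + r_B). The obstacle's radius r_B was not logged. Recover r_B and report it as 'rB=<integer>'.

m = 3008
d = (13, 3);  v_rel = (-8, 2),  |v_rel|² = 68
v_rel×d = (-8)·(3) − (2)·(13) = -50
since m = R²·68 − (-50)²:  R² = (2500 + 3008) / 68 = 81
R = √81 = 9  ⇒  r_B = 9 − 4 = 5

rB=5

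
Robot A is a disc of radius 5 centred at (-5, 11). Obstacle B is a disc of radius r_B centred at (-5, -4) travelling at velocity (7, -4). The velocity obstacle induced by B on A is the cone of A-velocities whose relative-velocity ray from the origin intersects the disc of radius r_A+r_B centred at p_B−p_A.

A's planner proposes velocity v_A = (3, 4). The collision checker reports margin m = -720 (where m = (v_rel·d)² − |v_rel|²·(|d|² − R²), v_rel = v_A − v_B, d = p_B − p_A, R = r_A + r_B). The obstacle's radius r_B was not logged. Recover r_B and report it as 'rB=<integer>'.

m = -720
d = (0, -15);  v_rel = (-4, 8),  |v_rel|² = 80
v_rel×d = (-4)·(-15) − (8)·(0) = 60
since m = R²·80 − 60²:  R² = (3600 + -720) / 80 = 36
R = √36 = 6  ⇒  r_B = 6 − 5 = 1

rB=1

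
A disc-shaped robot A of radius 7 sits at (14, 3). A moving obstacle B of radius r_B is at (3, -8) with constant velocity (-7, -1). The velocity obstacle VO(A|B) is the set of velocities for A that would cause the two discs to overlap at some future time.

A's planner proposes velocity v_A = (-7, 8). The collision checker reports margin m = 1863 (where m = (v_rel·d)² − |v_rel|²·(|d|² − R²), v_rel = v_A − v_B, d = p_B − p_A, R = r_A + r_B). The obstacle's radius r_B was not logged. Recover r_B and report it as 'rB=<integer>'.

m = 1863
d = (-11, -11);  v_rel = (0, 9),  |v_rel|² = 81
v_rel×d = (0)·(-11) − (9)·(-11) = 99
since m = R²·81 − 99²:  R² = (9801 + 1863) / 81 = 144
R = √144 = 12  ⇒  r_B = 12 − 7 = 5

rB=5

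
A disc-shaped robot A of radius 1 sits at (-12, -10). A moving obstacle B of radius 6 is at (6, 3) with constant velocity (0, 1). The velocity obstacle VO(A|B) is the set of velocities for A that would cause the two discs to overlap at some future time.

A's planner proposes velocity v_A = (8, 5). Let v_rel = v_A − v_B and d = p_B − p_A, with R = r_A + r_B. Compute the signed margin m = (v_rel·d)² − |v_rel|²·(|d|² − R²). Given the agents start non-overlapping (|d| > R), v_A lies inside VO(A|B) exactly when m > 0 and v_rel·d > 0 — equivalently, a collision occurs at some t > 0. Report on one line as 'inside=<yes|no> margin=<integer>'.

d = (18, 13),  |d|² = 493;  R = 1+6 = 7,  c = 493−7² = 444
v_rel = (8, 4),  |v_rel|² = 80;  v_rel·d = (8)·(18) + (4)·(13) = 196
80·t² − 392·t + 444 = 0  ⇒  m = 196² − 80·444 = 2896
m = 2896 > 0,  v_rel·d = 196 > 0  ⇒  inside

inside=yes margin=2896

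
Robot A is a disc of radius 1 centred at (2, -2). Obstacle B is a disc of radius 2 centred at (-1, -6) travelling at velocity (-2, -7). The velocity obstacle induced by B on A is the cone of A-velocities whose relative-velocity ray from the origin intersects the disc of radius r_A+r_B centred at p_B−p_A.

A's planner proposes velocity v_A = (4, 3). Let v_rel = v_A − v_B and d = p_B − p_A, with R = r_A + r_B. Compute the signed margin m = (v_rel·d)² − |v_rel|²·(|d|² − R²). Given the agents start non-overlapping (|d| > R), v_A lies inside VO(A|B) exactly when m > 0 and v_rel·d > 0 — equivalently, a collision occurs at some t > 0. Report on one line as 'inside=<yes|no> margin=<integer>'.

d = (-3, -4),  |d|² = 25;  R = 1+2 = 3,  c = 25−3² = 16
v_rel = (6, 10),  |v_rel|² = 136;  v_rel·d = (6)·(-3) + (10)·(-4) = -58
136·t² + 116·t + 16 = 0  ⇒  m = (-58)² − 136·16 = 1188
m = 1188 > 0,  v_rel·d = -58 < 0  ⇒  outside

inside=no margin=1188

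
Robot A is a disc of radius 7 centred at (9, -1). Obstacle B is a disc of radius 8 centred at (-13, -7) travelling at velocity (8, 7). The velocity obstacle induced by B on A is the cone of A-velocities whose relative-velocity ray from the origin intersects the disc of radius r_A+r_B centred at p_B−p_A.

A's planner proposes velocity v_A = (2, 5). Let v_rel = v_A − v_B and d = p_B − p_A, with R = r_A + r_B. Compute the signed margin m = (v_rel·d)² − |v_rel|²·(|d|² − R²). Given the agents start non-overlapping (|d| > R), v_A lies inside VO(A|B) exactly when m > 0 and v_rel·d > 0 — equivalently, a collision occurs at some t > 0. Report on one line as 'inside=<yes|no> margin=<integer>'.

d = (-22, -6),  |d|² = 520;  R = 7+8 = 15,  c = 520−15² = 295
v_rel = (-6, -2),  |v_rel|² = 40;  v_rel·d = (-6)·(-22) + (-2)·(-6) = 144
40·t² − 288·t + 295 = 0  ⇒  m = 144² − 40·295 = 8936
m = 8936 > 0,  v_rel·d = 144 > 0  ⇒  inside

inside=yes margin=8936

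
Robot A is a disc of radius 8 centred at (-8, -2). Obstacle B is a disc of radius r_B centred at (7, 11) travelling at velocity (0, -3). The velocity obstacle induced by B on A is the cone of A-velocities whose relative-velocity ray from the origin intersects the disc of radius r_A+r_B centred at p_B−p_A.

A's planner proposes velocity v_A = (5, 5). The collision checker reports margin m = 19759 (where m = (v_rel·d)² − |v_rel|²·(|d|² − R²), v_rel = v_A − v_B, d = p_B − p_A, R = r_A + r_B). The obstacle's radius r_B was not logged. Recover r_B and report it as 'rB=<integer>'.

m = 19759
d = (15, 13);  v_rel = (5, 8),  |v_rel|² = 89
v_rel×d = (5)·(13) − (8)·(15) = -55
since m = R²·89 − (-55)²:  R² = (3025 + 19759) / 89 = 256
R = √256 = 16  ⇒  r_B = 16 − 8 = 8

rB=8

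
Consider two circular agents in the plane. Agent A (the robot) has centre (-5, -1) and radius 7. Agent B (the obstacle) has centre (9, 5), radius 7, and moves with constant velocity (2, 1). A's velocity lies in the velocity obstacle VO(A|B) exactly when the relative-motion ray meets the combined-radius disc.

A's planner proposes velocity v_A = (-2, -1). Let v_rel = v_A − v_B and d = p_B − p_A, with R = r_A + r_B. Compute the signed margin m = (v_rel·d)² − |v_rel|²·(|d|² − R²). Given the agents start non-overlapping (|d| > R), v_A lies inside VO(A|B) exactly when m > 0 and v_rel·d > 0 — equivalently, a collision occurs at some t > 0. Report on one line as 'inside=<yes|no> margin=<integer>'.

d = (14, 6),  |d|² = 232;  R = 7+7 = 14,  c = 232−14² = 36
v_rel = (-4, -2),  |v_rel|² = 20;  v_rel·d = (-4)·(14) + (-2)·(6) = -68
20·t² + 136·t + 36 = 0  ⇒  m = (-68)² − 20·36 = 3904
m = 3904 > 0,  v_rel·d = -68 < 0  ⇒  outside

inside=no margin=3904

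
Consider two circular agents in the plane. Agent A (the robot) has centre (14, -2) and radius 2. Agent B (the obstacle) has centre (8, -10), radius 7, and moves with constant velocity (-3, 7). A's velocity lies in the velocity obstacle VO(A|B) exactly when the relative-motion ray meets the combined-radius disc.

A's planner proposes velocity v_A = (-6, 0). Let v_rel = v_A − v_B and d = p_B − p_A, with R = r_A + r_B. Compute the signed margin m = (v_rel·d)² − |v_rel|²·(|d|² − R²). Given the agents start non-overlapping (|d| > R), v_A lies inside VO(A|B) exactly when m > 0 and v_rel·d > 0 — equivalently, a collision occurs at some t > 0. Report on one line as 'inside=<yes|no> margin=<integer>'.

d = (-6, -8),  |d|² = 100;  R = 2+7 = 9,  c = 100−9² = 19
v_rel = (-3, -7),  |v_rel|² = 58;  v_rel·d = (-3)·(-6) + (-7)·(-8) = 74
58·t² − 148·t + 19 = 0  ⇒  m = 74² − 58·19 = 4374
m = 4374 > 0,  v_rel·d = 74 > 0  ⇒  inside

inside=yes margin=4374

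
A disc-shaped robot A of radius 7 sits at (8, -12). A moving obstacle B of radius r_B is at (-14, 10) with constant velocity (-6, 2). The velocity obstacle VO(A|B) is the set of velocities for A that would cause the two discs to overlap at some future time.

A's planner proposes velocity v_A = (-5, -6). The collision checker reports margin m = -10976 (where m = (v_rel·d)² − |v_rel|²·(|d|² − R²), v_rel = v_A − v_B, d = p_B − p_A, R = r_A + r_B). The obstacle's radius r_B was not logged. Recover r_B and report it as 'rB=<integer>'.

m = -10976
d = (-22, 22);  v_rel = (1, -8),  |v_rel|² = 65
v_rel×d = (1)·(22) − (-8)·(-22) = -154
since m = R²·65 − (-154)²:  R² = (23716 + -10976) / 65 = 196
R = √196 = 14  ⇒  r_B = 14 − 7 = 7

rB=7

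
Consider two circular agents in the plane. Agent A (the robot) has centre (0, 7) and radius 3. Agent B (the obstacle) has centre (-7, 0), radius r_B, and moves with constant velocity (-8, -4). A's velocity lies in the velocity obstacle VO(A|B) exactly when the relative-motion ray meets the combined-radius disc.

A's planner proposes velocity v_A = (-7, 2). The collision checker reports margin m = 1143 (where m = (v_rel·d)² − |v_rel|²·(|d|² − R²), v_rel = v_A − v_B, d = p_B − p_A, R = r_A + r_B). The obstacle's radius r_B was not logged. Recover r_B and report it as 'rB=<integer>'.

m = 1143
d = (-7, -7);  v_rel = (1, 6),  |v_rel|² = 37
v_rel×d = (1)·(-7) − (6)·(-7) = 35
since m = R²·37 − 35²:  R² = (1225 + 1143) / 37 = 64
R = √64 = 8  ⇒  r_B = 8 − 3 = 5

rB=5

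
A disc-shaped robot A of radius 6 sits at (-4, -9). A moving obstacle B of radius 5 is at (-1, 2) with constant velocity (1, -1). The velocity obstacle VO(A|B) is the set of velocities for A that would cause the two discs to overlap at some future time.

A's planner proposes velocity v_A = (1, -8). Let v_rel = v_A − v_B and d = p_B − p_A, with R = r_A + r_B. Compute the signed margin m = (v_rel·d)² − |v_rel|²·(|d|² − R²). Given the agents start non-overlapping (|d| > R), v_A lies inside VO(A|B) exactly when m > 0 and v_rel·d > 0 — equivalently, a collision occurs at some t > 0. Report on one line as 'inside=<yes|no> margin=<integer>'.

d = (3, 11),  |d|² = 130;  R = 6+5 = 11,  c = 130−11² = 9
v_rel = (0, -7),  |v_rel|² = 49;  v_rel·d = (0)·(3) + (-7)·(11) = -77
49·t² + 154·t + 9 = 0  ⇒  m = (-77)² − 49·9 = 5488
m = 5488 > 0,  v_rel·d = -77 < 0  ⇒  outside

inside=no margin=5488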